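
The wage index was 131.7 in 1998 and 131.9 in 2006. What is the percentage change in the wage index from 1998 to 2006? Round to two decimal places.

0.15%

Change = (131.9 − 131.7) / 131.7 × 100
       = 0.2 / 131.7 × 100 = 0.1519%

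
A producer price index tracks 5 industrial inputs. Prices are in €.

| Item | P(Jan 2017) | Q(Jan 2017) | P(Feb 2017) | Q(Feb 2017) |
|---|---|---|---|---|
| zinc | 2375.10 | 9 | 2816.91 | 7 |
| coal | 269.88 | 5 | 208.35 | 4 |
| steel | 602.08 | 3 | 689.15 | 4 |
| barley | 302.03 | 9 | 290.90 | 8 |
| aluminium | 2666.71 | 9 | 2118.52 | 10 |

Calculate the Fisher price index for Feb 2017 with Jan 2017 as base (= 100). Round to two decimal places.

96.50

Laspeyres component (base-period weights):
ΣP(Feb 2017)Q(Jan 2017) = 2816.91×9 + 208.35×5 + 689.15×3 + 290.90×9 + 2118.52×9 = 25352.19 + 1041.75 + 2067.45 + 2618.1 + 19066.68 = 50146.17
ΣP(Jan 2017)Q(Jan 2017) = 2375.10×9 + 269.88×5 + 602.08×3 + 302.03×9 + 2666.71×9 = 21375.9 + 1349.4 + 1806.24 + 2718.27 + 24000.39 = 51250.2
L = 50146.17 / 51250.2 × 100 = 97.8458
Paasche component (current-period weights):
ΣP(Feb 2017)Q(Feb 2017) = 2816.91×7 + 208.35×4 + 689.15×4 + 290.90×8 + 2118.52×10 = 19718.37 + 833.4 + 2756.6 + 2327.2 + 21185.2 = 46820.77
ΣP(Jan 2017)Q(Feb 2017) = 2375.10×7 + 269.88×4 + 602.08×4 + 302.03×8 + 2666.71×10 = 16625.7 + 1079.52 + 2408.32 + 2416.24 + 26667.1 = 49196.88
P = 46820.77 / 49196.88 × 100 = 95.1702
Fisher = √(L × P) = √(97.8458 × 95.1702) = 96.4987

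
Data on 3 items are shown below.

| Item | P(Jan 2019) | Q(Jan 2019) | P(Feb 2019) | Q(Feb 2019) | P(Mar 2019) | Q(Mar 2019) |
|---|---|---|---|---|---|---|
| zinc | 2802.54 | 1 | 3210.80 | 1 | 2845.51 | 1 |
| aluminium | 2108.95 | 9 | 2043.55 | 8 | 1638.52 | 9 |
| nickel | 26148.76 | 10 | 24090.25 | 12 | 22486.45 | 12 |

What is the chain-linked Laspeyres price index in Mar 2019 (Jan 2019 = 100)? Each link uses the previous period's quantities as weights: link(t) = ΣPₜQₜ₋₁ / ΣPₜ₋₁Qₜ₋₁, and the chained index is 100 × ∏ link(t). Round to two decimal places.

Link Jan 2019→Feb 2019:
ΣP(Feb 2019)Q(Jan 2019) = 3210.80×1 + 2043.55×9 + 24090.25×10 = 3210.8 + 18391.95 + 240902.5 = 262505.25
ΣP(Jan 2019)Q(Jan 2019) = 2802.54×1 + 2108.95×9 + 26148.76×10 = 2802.54 + 18980.55 + 261487.6 = 283270.69
link = 262505.25/283270.69 = 0.926694
Link Feb 2019→Mar 2019:
ΣP(Mar 2019)Q(Feb 2019) = 2845.51×1 + 1638.52×8 + 22486.45×12 = 2845.51 + 13108.16 + 269837.4 = 285791.07
ΣP(Feb 2019)Q(Feb 2019) = 3210.80×1 + 2043.55×8 + 24090.25×12 = 3210.8 + 16348.4 + 289083 = 308642.2
link = 285791.07/308642.2 = 0.925962
Chained index = 100 × 0.926694 × 0.925962 = 85.8084

85.81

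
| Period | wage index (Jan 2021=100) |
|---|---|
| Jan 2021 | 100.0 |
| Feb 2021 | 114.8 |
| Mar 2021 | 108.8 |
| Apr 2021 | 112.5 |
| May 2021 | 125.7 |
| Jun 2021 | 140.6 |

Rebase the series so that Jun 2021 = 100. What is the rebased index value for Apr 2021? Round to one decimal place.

80.0

Rebased(Apr 2021) = 112.5 / 140.6 × 100 = 80.0142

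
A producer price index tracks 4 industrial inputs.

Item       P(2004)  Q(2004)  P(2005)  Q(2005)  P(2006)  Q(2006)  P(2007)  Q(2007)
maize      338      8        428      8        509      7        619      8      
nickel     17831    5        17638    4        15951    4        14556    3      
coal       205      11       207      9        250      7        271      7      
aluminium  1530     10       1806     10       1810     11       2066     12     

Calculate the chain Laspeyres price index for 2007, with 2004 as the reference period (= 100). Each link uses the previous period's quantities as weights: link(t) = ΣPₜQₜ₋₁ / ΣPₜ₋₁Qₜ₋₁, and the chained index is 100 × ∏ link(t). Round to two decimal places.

Link 2004→2005:
ΣP(2005)Q(2004) = 428×8 + 17638×5 + 207×11 + 1806×10 = 3424 + 88190 + 2277 + 18060 = 111951
ΣP(2004)Q(2004) = 338×8 + 17831×5 + 205×11 + 1530×10 = 2704 + 89155 + 2255 + 15300 = 109414
link = 111951/109414 = 1.023187
Link 2005→2006:
ΣP(2006)Q(2005) = 509×8 + 15951×4 + 250×9 + 1810×10 = 4072 + 63804 + 2250 + 18100 = 88226
ΣP(2005)Q(2005) = 428×8 + 17638×4 + 207×9 + 1806×10 = 3424 + 70552 + 1863 + 18060 = 93899
link = 88226/93899 = 0.939584
Link 2006→2007:
ΣP(2007)Q(2006) = 619×7 + 14556×4 + 271×7 + 2066×11 = 4333 + 58224 + 1897 + 22726 = 87180
ΣP(2006)Q(2006) = 509×7 + 15951×4 + 250×7 + 1810×11 = 3563 + 63804 + 1750 + 19910 = 89027
link = 87180/89027 = 0.979253
Chained index = 100 × 1.023187 × 0.939584 × 0.979253 = 94.1425

94.14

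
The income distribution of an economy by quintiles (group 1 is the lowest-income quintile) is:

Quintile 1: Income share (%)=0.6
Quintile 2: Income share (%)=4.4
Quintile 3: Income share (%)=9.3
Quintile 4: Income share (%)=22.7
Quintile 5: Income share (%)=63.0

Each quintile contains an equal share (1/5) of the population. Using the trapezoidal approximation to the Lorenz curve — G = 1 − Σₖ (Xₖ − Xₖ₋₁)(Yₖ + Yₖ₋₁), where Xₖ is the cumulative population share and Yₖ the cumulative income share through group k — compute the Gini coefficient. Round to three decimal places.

Cumulative income shares Yₖ: 0.0060, 0.0500, 0.1430, 0.3700, 1.0000
Σ (Xₖ−Xₖ₋₁)(Yₖ+Yₖ₋₁) = (1/5)(0.0060+0.0000) + (1/5)(0.0500+0.0060) + (1/5)(0.1430+0.0500) + (1/5)(0.3700+0.1430) + (1/5)(1.0000+0.3700)
  = 0.0012 + 0.0112 + 0.0386 + 0.1026 + 0.2740 = 0.4276
G = 1 − 0.4276 = 0.5724

0.572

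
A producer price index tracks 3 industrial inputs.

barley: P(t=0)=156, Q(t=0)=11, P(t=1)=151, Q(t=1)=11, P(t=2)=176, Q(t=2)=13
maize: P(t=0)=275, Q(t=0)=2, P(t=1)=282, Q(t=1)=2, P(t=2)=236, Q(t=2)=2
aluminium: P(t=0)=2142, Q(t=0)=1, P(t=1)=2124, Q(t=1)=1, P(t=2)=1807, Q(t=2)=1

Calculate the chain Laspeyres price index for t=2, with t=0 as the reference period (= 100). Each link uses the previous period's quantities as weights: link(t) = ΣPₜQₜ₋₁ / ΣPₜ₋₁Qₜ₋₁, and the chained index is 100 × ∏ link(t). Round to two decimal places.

95.62

Link t=0→t=1:
ΣP(t=1)Q(t=0) = 151×11 + 282×2 + 2124×1 = 1661 + 564 + 2124 = 4349
ΣP(t=0)Q(t=0) = 156×11 + 275×2 + 2142×1 = 1716 + 550 + 2142 = 4408
link = 4349/4408 = 0.986615
Link t=1→t=2:
ΣP(t=2)Q(t=1) = 176×11 + 236×2 + 1807×1 = 1936 + 472 + 1807 = 4215
ΣP(t=1)Q(t=1) = 151×11 + 282×2 + 2124×1 = 1661 + 564 + 2124 = 4349
link = 4215/4349 = 0.969188
Chained index = 100 × 0.986615 × 0.969188 = 95.6216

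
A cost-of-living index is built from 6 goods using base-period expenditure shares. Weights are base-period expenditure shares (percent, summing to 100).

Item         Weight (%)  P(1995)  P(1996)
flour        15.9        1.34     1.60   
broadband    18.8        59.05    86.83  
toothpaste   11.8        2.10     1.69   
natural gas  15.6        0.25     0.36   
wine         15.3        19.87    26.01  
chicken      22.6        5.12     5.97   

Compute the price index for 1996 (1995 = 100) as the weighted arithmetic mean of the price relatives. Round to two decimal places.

flour: 15.9 × (1.60/1.34) = 15.9 × 1.194030 = 18.9851
broadband: 18.8 × (86.83/59.05) = 18.8 × 1.470449 = 27.6444
toothpaste: 11.8 × (1.69/2.10) = 11.8 × 0.804762 = 9.4962
natural gas: 15.6 × (0.36/0.25) = 15.6 × 1.440000 = 22.4640
wine: 15.3 × (26.01/19.87) = 15.3 × 1.309009 = 20.0278
chicken: 22.6 × (5.97/5.12) = 22.6 × 1.166016 = 26.3520
Index = Σ wᵢ·(p₁ᵢ/p₀ᵢ) = 18.9851 + 27.6444 + 9.4962 + 22.4640 + 20.0278 + 26.3520 = 124.9695

124.97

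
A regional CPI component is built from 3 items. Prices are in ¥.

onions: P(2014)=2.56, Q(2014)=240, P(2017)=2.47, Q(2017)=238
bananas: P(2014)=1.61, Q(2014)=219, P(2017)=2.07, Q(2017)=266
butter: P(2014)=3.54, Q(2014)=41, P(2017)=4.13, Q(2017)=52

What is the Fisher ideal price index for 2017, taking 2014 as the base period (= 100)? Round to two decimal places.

Laspeyres component (base-period weights):
ΣP(2017)Q(2014) = 2.47×240 + 2.07×219 + 4.13×41 = 592.8 + 453.33 + 169.33 = 1215.46
ΣP(2014)Q(2014) = 2.56×240 + 1.61×219 + 3.54×41 = 614.4 + 352.59 + 145.14 = 1112.13
L = 1215.46 / 1112.13 × 100 = 109.2912
Paasche component (current-period weights):
ΣP(2017)Q(2017) = 2.47×238 + 2.07×266 + 4.13×52 = 587.86 + 550.62 + 214.76 = 1353.24
ΣP(2014)Q(2017) = 2.56×238 + 1.61×266 + 3.54×52 = 609.28 + 428.26 + 184.08 = 1221.62
P = 1353.24 / 1221.62 × 100 = 110.7742
Fisher = √(L × P) = √(109.2912 × 110.7742) = 110.0302

110.03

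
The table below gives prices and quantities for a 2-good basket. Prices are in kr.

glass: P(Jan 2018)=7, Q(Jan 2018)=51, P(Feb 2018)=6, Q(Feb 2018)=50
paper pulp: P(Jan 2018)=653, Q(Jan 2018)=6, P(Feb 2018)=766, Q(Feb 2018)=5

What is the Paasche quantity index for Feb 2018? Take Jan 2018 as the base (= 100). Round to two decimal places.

84.25

Paasche quantity index uses current-period prices as weights.
ΣP(Feb 2018)·Q(Feb 2018) = 6×50 + 766×5 = 300 + 3830 = 4130
ΣP(Feb 2018)·Q(Jan 2018) = 6×51 + 766×6 = 306 + 4596 = 4902
Index = 4130 / 4902 × 100 = 84.2513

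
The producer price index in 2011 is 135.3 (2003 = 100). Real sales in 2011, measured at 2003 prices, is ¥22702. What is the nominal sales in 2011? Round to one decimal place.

Nominal = Real × (Index/100) = 22702 × (135.3/100)
        = 22702 × 1.353 = 30715.8060

30715.8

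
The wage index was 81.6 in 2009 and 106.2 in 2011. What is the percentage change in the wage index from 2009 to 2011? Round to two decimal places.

30.15%

Change = (106.2 − 81.6) / 81.6 × 100
       = 24.6 / 81.6 × 100 = 30.1471%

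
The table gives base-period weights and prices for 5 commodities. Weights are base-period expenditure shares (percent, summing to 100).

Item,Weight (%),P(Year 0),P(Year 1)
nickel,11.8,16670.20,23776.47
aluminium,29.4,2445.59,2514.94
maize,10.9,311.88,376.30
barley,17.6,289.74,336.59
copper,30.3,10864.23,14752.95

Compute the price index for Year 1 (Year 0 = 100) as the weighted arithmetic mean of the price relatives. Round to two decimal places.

121.81

nickel: 11.8 × (23776.47/16670.20) = 11.8 × 1.426286 = 16.8302
aluminium: 29.4 × (2514.94/2445.59) = 29.4 × 1.028357 = 30.2337
maize: 10.9 × (376.30/311.88) = 10.9 × 1.206554 = 13.1514
barley: 17.6 × (336.59/289.74) = 17.6 × 1.161697 = 20.4459
copper: 30.3 × (14752.95/10864.23) = 30.3 × 1.357938 = 41.1455
Index = Σ wᵢ·(p₁ᵢ/p₀ᵢ) = 16.8302 + 30.2337 + 13.1514 + 20.4459 + 41.1455 = 121.8067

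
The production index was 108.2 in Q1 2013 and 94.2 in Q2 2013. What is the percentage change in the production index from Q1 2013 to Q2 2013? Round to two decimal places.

-12.94%

Change = (94.2 − 108.2) / 108.2 × 100
       = -14.0 / 108.2 × 100 = -12.9390%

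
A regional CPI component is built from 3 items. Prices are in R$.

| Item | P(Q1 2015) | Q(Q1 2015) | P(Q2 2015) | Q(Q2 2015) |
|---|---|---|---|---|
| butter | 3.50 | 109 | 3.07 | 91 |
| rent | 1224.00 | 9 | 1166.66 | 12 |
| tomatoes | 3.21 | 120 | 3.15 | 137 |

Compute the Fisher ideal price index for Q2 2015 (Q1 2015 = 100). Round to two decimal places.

95.20

Laspeyres component (base-period weights):
ΣP(Q2 2015)Q(Q1 2015) = 3.07×109 + 1166.66×9 + 3.15×120 = 334.63 + 10499.94 + 378 = 11212.57
ΣP(Q1 2015)Q(Q1 2015) = 3.50×109 + 1224.00×9 + 3.21×120 = 381.5 + 11016 + 385.2 = 11782.7
L = 11212.57 / 11782.7 × 100 = 95.1613
Paasche component (current-period weights):
ΣP(Q2 2015)Q(Q2 2015) = 3.07×91 + 1166.66×12 + 3.15×137 = 279.37 + 13999.92 + 431.55 = 14710.84
ΣP(Q1 2015)Q(Q2 2015) = 3.50×91 + 1224.00×12 + 3.21×137 = 318.5 + 14688 + 439.77 = 15446.27
P = 14710.84 / 15446.27 × 100 = 95.2388
Fisher = √(L × P) = √(95.1613 × 95.2388) = 95.2000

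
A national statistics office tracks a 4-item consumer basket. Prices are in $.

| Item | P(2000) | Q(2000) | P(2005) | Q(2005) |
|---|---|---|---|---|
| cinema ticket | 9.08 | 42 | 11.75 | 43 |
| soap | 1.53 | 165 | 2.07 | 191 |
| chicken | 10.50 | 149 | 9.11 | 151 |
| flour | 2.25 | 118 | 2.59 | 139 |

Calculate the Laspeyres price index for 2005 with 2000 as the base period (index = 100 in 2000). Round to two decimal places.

Laspeyres price index uses base-period quantities as weights.
ΣP(2005)·Q(2000) = 11.75×42 + 2.07×165 + 9.11×149 + 2.59×118 = 493.5 + 341.55 + 1357.39 + 305.62 = 2498.06
ΣP(2000)·Q(2000) = 9.08×42 + 1.53×165 + 10.50×149 + 2.25×118 = 381.36 + 252.45 + 1564.5 + 265.5 = 2463.81
Index = 2498.06 / 2463.81 × 100 = 101.3901

101.39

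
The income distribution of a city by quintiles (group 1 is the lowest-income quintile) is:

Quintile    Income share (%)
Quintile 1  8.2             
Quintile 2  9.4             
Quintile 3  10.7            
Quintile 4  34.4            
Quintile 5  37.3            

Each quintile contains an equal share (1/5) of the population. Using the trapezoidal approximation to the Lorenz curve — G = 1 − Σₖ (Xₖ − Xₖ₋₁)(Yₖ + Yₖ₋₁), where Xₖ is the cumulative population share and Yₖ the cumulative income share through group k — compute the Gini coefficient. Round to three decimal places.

Cumulative income shares Yₖ: 0.0820, 0.1760, 0.2830, 0.6270, 1.0000
Σ (Xₖ−Xₖ₋₁)(Yₖ+Yₖ₋₁) = (1/5)(0.0820+0.0000) + (1/5)(0.1760+0.0820) + (1/5)(0.2830+0.1760) + (1/5)(0.6270+0.2830) + (1/5)(1.0000+0.6270)
  = 0.0164 + 0.0516 + 0.0918 + 0.1820 + 0.3254 = 0.6672
G = 1 − 0.6672 = 0.3328

0.333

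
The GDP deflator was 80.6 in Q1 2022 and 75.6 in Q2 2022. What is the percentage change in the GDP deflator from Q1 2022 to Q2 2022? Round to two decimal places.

-6.20%

Change = (75.6 − 80.6) / 80.6 × 100
       = -5.0 / 80.6 × 100 = -6.2035%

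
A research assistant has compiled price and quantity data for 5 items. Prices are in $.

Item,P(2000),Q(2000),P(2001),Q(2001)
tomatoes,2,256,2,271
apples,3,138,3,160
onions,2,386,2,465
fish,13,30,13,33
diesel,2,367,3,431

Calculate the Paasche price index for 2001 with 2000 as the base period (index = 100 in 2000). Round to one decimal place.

Paasche price index uses current-period quantities as weights.
ΣP(2001)·Q(2001) = 2×271 + 3×160 + 2×465 + 13×33 + 3×431 = 542 + 480 + 930 + 429 + 1293 = 3674
ΣP(2000)·Q(2001) = 2×271 + 3×160 + 2×465 + 13×33 + 2×431 = 542 + 480 + 930 + 429 + 862 = 3243
Index = 3674 / 3243 × 100 = 113.2902

113.3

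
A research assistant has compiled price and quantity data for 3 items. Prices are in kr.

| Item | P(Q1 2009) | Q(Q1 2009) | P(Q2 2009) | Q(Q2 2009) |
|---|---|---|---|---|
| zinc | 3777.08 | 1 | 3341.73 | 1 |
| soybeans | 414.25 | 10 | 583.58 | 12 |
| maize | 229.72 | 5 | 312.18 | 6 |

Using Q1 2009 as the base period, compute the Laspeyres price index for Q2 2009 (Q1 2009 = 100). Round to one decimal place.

Laspeyres price index uses base-period quantities as weights.
ΣP(Q2 2009)·Q(Q1 2009) = 3341.73×1 + 583.58×10 + 312.18×5 = 3341.73 + 5835.8 + 1560.9 = 10738.43
ΣP(Q1 2009)·Q(Q1 2009) = 3777.08×1 + 414.25×10 + 229.72×5 = 3777.08 + 4142.5 + 1148.6 = 9068.18
Index = 10738.43 / 9068.18 × 100 = 118.4188

118.4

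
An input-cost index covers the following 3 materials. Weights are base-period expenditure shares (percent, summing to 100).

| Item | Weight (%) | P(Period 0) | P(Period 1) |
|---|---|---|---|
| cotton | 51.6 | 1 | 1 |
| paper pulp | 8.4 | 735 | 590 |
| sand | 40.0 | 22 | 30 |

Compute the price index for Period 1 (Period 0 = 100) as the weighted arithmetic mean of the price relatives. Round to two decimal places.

cotton: 51.6 × (1/1) = 51.6 × 1.000000 = 51.6000
paper pulp: 8.4 × (590/735) = 8.4 × 0.802721 = 6.7429
sand: 40.0 × (30/22) = 40.0 × 1.363636 = 54.5455
Index = Σ wᵢ·(p₁ᵢ/p₀ᵢ) = 51.6000 + 6.7429 + 54.5455 = 112.8883

112.89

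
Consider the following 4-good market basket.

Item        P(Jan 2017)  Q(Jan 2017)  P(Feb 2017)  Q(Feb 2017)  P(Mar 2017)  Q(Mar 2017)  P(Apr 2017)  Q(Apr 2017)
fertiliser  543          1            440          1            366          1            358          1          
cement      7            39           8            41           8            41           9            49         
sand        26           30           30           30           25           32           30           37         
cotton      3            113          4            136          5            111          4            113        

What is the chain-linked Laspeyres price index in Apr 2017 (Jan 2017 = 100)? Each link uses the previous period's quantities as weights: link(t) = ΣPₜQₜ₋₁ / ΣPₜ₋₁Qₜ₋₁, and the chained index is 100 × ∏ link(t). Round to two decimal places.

Link Jan 2017→Feb 2017:
ΣP(Feb 2017)Q(Jan 2017) = 440×1 + 8×39 + 30×30 + 4×113 = 440 + 312 + 900 + 452 = 2104
ΣP(Jan 2017)Q(Jan 2017) = 543×1 + 7×39 + 26×30 + 3×113 = 543 + 273 + 780 + 339 = 1935
link = 2104/1935 = 1.087339
Link Feb 2017→Mar 2017:
ΣP(Mar 2017)Q(Feb 2017) = 366×1 + 8×41 + 25×30 + 5×136 = 366 + 328 + 750 + 680 = 2124
ΣP(Feb 2017)Q(Feb 2017) = 440×1 + 8×41 + 30×30 + 4×136 = 440 + 328 + 900 + 544 = 2212
link = 2124/2212 = 0.960217
Link Mar 2017→Apr 2017:
ΣP(Apr 2017)Q(Mar 2017) = 358×1 + 9×41 + 30×32 + 4×111 = 358 + 369 + 960 + 444 = 2131
ΣP(Mar 2017)Q(Mar 2017) = 366×1 + 8×41 + 25×32 + 5×111 = 366 + 328 + 800 + 555 = 2049
link = 2131/2049 = 1.040020
Chained index = 100 × 1.087339 × 0.960217 × 1.040020 = 108.5865

108.59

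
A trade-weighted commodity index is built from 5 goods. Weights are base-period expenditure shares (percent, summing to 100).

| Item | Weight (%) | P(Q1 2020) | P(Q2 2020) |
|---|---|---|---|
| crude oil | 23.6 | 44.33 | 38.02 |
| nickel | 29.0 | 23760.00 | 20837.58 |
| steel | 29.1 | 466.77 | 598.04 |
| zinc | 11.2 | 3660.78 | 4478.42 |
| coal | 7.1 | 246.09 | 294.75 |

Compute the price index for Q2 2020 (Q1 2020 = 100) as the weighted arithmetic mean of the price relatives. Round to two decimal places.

crude oil: 23.6 × (38.02/44.33) = 23.6 × 0.857658 = 20.2407
nickel: 29.0 × (20837.58/23760.00) = 29.0 × 0.877003 = 25.4331
steel: 29.1 × (598.04/466.77) = 29.1 × 1.281231 = 37.2838
zinc: 11.2 × (4478.42/3660.78) = 11.2 × 1.223351 = 13.7015
coal: 7.1 × (294.75/246.09) = 7.1 × 1.197733 = 8.5039
Index = Σ wᵢ·(p₁ᵢ/p₀ᵢ) = 20.2407 + 25.4331 + 37.2838 + 13.7015 + 8.5039 = 105.1631

105.16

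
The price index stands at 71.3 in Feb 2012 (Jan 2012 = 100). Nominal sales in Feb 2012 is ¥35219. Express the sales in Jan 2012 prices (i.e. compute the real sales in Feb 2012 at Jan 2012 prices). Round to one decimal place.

49395.5

Real = Nominal ÷ (Index/100) = 35219 ÷ (71.3/100)
     = 35219 ÷ 0.713 = 49395.5119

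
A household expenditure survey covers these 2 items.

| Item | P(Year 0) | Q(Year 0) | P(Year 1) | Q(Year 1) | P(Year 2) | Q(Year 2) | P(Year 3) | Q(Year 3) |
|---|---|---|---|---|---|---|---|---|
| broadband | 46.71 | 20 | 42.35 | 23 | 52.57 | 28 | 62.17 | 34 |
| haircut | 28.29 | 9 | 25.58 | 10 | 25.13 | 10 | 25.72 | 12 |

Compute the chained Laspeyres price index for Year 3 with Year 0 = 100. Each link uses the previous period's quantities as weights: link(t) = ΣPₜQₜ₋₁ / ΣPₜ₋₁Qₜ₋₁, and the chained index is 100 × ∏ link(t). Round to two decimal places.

124.75

Link Year 0→Year 1:
ΣP(Year 1)Q(Year 0) = 42.35×20 + 25.58×9 = 847 + 230.22 = 1077.22
ΣP(Year 0)Q(Year 0) = 46.71×20 + 28.29×9 = 934.2 + 254.61 = 1188.81
link = 1077.22/1188.81 = 0.906133
Link Year 1→Year 2:
ΣP(Year 2)Q(Year 1) = 52.57×23 + 25.13×10 = 1209.11 + 251.3 = 1460.41
ΣP(Year 1)Q(Year 1) = 42.35×23 + 25.58×10 = 974.05 + 255.8 = 1229.85
link = 1460.41/1229.85 = 1.187470
Link Year 2→Year 3:
ΣP(Year 3)Q(Year 2) = 62.17×28 + 25.72×10 = 1740.76 + 257.2 = 1997.96
ΣP(Year 2)Q(Year 2) = 52.57×28 + 25.13×10 = 1471.96 + 251.3 = 1723.26
link = 1997.96/1723.26 = 1.159407
Chained index = 100 × 0.906133 × 1.187470 × 1.159407 = 124.7529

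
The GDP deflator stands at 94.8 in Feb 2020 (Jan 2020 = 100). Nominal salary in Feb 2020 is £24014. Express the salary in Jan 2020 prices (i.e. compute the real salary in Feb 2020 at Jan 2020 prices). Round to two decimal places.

Real = Nominal ÷ (Index/100) = 24014 ÷ (94.8/100)
     = 24014 ÷ 0.948 = 25331.2236

25331.22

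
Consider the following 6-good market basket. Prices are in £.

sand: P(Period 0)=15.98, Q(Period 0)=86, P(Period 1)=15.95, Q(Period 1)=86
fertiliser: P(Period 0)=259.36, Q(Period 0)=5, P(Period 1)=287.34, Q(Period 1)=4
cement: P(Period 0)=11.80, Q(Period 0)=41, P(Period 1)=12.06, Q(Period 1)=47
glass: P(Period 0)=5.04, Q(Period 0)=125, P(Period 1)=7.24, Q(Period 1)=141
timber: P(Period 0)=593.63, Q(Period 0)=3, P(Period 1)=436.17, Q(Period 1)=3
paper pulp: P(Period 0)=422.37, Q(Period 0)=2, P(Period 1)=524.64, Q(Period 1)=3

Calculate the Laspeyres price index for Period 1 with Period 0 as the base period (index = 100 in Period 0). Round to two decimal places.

Laspeyres price index uses base-period quantities as weights.
ΣP(Period 1)·Q(Period 0) = 15.95×86 + 287.34×5 + 12.06×41 + 7.24×125 + 436.17×3 + 524.64×2 = 1371.7 + 1436.7 + 494.46 + 905 + 1308.51 + 1049.28 = 6565.65
ΣP(Period 0)·Q(Period 0) = 15.98×86 + 259.36×5 + 11.80×41 + 5.04×125 + 593.63×3 + 422.37×2 = 1374.28 + 1296.8 + 483.8 + 630 + 1780.89 + 844.74 = 6410.51
Index = 6565.65 / 6410.51 × 100 = 102.4201

102.42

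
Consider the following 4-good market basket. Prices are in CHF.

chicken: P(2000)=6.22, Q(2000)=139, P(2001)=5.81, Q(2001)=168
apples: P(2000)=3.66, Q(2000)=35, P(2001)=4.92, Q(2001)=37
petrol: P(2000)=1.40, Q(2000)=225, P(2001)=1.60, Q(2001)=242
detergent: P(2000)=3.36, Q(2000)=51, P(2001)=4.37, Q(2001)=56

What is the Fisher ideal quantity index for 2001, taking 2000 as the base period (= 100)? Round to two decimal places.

114.99

Laspeyres component (base-period weights):
ΣP(2000)Q(2001) = 6.22×168 + 3.66×37 + 1.40×242 + 3.36×56 = 1044.96 + 135.42 + 338.8 + 188.16 = 1707.34
ΣP(2000)Q(2000) = 6.22×139 + 3.66×35 + 1.40×225 + 3.36×51 = 864.58 + 128.1 + 315 + 171.36 = 1479.04
L = 1707.34 / 1479.04 × 100 = 115.4357
Paasche component (current-period weights):
ΣP(2001)Q(2001) = 5.81×168 + 4.92×37 + 1.60×242 + 4.37×56 = 976.08 + 182.04 + 387.2 + 244.72 = 1790.04
ΣP(2001)Q(2000) = 5.81×139 + 4.92×35 + 1.60×225 + 4.37×51 = 807.59 + 172.2 + 360 + 222.87 = 1562.66
P = 1790.04 / 1562.66 × 100 = 114.5508
Fisher = √(L × P) = √(115.4357 × 114.5508) = 114.9924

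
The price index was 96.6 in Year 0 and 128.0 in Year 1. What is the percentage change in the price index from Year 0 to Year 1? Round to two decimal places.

Change = (128.0 − 96.6) / 96.6 × 100
       = 31.4 / 96.6 × 100 = 32.5052%

32.51%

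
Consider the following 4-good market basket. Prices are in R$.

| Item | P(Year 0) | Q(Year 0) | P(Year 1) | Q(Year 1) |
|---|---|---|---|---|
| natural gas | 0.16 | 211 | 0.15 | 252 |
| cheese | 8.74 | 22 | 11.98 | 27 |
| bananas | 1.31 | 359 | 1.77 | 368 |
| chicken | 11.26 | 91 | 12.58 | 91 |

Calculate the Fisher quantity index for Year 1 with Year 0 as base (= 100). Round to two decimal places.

Laspeyres component (base-period weights):
ΣP(Year 0)Q(Year 1) = 0.16×252 + 8.74×27 + 1.31×368 + 11.26×91 = 40.32 + 235.98 + 482.08 + 1024.66 = 1783.04
ΣP(Year 0)Q(Year 0) = 0.16×211 + 8.74×22 + 1.31×359 + 11.26×91 = 33.76 + 192.28 + 470.29 + 1024.66 = 1720.99
L = 1783.04 / 1720.99 × 100 = 103.6055
Paasche component (current-period weights):
ΣP(Year 1)Q(Year 1) = 0.15×252 + 11.98×27 + 1.77×368 + 12.58×91 = 37.8 + 323.46 + 651.36 + 1144.78 = 2157.4
ΣP(Year 1)Q(Year 0) = 0.15×211 + 11.98×22 + 1.77×359 + 12.58×91 = 31.65 + 263.56 + 635.43 + 1144.78 = 2075.42
P = 2157.4 / 2075.42 × 100 = 103.9500
Fisher = √(L × P) = √(103.6055 × 103.9500) = 103.7776

103.78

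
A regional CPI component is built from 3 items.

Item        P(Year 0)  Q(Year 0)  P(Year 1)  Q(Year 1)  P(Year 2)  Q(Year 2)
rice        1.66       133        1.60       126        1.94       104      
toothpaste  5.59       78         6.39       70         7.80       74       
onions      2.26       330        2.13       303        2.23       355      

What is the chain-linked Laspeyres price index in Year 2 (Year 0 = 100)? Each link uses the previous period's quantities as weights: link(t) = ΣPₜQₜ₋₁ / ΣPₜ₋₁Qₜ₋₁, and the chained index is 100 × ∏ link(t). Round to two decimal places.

Link Year 0→Year 1:
ΣP(Year 1)Q(Year 0) = 1.60×133 + 6.39×78 + 2.13×330 = 212.8 + 498.42 + 702.9 = 1414.12
ΣP(Year 0)Q(Year 0) = 1.66×133 + 5.59×78 + 2.26×330 = 220.78 + 436.02 + 745.8 = 1402.6
link = 1414.12/1402.6 = 1.008213
Link Year 1→Year 2:
ΣP(Year 2)Q(Year 1) = 1.94×126 + 7.80×70 + 2.23×303 = 244.44 + 546 + 675.69 = 1466.13
ΣP(Year 1)Q(Year 1) = 1.60×126 + 6.39×70 + 2.13×303 = 201.6 + 447.3 + 645.39 = 1294.29
link = 1466.13/1294.29 = 1.132768
Chained index = 100 × 1.008213 × 1.132768 = 114.2072

114.21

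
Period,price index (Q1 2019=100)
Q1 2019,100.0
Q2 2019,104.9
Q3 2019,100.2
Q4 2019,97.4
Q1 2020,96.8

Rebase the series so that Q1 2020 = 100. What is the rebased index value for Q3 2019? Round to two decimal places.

103.51

Rebased(Q3 2019) = 100.2 / 96.8 × 100 = 103.5124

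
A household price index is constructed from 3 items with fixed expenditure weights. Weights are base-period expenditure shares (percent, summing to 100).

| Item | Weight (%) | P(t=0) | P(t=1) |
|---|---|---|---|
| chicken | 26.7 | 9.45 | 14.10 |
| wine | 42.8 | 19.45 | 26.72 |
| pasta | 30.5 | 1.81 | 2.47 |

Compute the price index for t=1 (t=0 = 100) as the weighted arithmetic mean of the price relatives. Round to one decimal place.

140.3

chicken: 26.7 × (14.10/9.45) = 26.7 × 1.492063 = 39.8381
wine: 42.8 × (26.72/19.45) = 42.8 × 1.373779 = 58.7977
pasta: 30.5 × (2.47/1.81) = 30.5 × 1.364641 = 41.6215
Index = Σ wᵢ·(p₁ᵢ/p₀ᵢ) = 39.8381 + 58.7977 + 41.6215 = 140.2574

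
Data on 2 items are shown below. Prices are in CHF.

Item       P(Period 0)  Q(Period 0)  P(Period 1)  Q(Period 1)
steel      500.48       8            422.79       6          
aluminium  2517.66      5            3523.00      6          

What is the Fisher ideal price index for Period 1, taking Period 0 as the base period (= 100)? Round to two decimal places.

128.63

Laspeyres component (base-period weights):
ΣP(Period 1)Q(Period 0) = 422.79×8 + 3523.00×5 = 3382.32 + 17615 = 20997.32
ΣP(Period 0)Q(Period 0) = 500.48×8 + 2517.66×5 = 4003.84 + 12588.3 = 16592.14
L = 20997.32 / 16592.14 × 100 = 126.5498
Paasche component (current-period weights):
ΣP(Period 1)Q(Period 1) = 422.79×6 + 3523.00×6 = 2536.74 + 21138 = 23674.74
ΣP(Period 0)Q(Period 1) = 500.48×6 + 2517.66×6 = 3002.88 + 15105.96 = 18108.84
P = 23674.74 / 18108.84 × 100 = 130.7358
Fisher = √(L × P) = √(126.5498 × 130.7358) = 128.6258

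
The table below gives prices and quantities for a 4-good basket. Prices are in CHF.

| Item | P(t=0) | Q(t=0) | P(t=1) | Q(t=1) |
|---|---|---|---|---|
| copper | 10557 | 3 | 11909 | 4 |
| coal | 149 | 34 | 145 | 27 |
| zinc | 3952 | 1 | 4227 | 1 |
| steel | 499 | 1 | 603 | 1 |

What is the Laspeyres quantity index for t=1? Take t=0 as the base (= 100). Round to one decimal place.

123.1

Laspeyres quantity index uses base-period prices as weights.
ΣP(t=0)·Q(t=1) = 10557×4 + 149×27 + 3952×1 + 499×1 = 42228 + 4023 + 3952 + 499 = 50702
ΣP(t=0)·Q(t=0) = 10557×3 + 149×34 + 3952×1 + 499×1 = 31671 + 5066 + 3952 + 499 = 41188
Index = 50702 / 41188 × 100 = 123.0990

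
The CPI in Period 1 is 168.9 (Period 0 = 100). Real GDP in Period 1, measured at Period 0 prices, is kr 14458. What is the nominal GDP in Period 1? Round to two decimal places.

Nominal = Real × (Index/100) = 14458 × (168.9/100)
        = 14458 × 1.689 = 24419.5620

24419.56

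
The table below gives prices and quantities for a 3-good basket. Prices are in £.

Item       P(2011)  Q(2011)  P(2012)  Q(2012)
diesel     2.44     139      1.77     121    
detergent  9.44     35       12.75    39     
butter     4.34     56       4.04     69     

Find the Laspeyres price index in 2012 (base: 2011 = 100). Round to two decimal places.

100.65

Laspeyres price index uses base-period quantities as weights.
ΣP(2012)·Q(2011) = 1.77×139 + 12.75×35 + 4.04×56 = 246.03 + 446.25 + 226.24 = 918.52
ΣP(2011)·Q(2011) = 2.44×139 + 9.44×35 + 4.34×56 = 339.16 + 330.4 + 243.04 = 912.6
Index = 918.52 / 912.6 × 100 = 100.6487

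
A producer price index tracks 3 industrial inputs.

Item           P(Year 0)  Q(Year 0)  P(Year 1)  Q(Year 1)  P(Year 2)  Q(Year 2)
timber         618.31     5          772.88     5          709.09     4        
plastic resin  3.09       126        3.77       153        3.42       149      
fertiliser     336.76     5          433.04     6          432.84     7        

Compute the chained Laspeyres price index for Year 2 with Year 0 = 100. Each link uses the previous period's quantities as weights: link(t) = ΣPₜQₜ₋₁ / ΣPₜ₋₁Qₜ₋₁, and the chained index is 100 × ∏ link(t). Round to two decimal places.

119.26

Link Year 0→Year 1:
ΣP(Year 1)Q(Year 0) = 772.88×5 + 3.77×126 + 433.04×5 = 3864.4 + 475.02 + 2165.2 = 6504.62
ΣP(Year 0)Q(Year 0) = 618.31×5 + 3.09×126 + 336.76×5 = 3091.55 + 389.34 + 1683.8 = 5164.69
link = 6504.62/5164.69 = 1.259441
Link Year 1→Year 2:
ΣP(Year 2)Q(Year 1) = 709.09×5 + 3.42×153 + 432.84×6 = 3545.45 + 523.26 + 2597.04 = 6665.75
ΣP(Year 1)Q(Year 1) = 772.88×5 + 3.77×153 + 433.04×6 = 3864.4 + 576.81 + 2598.24 = 7039.45
link = 6665.75/7039.45 = 0.946913
Chained index = 100 × 1.259441 × 0.946913 = 119.2581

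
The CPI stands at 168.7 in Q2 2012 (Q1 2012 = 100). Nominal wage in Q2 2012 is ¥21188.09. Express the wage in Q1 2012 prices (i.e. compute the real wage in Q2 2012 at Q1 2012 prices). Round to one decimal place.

12559.6

Real = Nominal ÷ (Index/100) = 21188.09 ÷ (168.7/100)
     = 21188.09 ÷ 1.687 = 12559.6266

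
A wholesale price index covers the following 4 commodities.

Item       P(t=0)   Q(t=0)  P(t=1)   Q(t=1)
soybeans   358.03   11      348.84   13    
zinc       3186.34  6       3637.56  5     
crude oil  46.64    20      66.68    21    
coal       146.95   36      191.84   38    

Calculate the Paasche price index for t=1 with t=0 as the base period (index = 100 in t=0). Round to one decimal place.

115.7

Paasche price index uses current-period quantities as weights.
ΣP(t=1)·Q(t=1) = 348.84×13 + 3637.56×5 + 66.68×21 + 191.84×38 = 4534.92 + 18187.8 + 1400.28 + 7289.92 = 31412.92
ΣP(t=0)·Q(t=1) = 358.03×13 + 3186.34×5 + 46.64×21 + 146.95×38 = 4654.39 + 15931.7 + 979.44 + 5584.1 = 27149.63
Index = 31412.92 / 27149.63 × 100 = 115.7029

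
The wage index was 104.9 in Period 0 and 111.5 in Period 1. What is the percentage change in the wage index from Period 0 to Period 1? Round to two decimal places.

6.29%

Change = (111.5 − 104.9) / 104.9 × 100
       = 6.6 / 104.9 × 100 = 6.2917%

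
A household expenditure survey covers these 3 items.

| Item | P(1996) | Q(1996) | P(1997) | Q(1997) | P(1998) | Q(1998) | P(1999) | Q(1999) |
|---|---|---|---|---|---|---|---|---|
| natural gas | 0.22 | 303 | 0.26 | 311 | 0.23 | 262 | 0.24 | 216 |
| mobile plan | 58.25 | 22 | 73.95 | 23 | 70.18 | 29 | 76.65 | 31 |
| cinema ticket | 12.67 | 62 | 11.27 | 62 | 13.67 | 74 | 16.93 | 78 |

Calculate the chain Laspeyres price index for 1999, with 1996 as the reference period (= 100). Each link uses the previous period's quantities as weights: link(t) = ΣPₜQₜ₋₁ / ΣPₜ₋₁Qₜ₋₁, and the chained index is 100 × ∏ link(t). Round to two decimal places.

Link 1996→1997:
ΣP(1997)Q(1996) = 0.26×303 + 73.95×22 + 11.27×62 = 78.78 + 1626.9 + 698.74 = 2404.42
ΣP(1996)Q(1996) = 0.22×303 + 58.25×22 + 12.67×62 = 66.66 + 1281.5 + 785.54 = 2133.7
link = 2404.42/2133.7 = 1.126878
Link 1997→1998:
ΣP(1998)Q(1997) = 0.23×311 + 70.18×23 + 13.67×62 = 71.53 + 1614.14 + 847.54 = 2533.21
ΣP(1997)Q(1997) = 0.26×311 + 73.95×23 + 11.27×62 = 80.86 + 1700.85 + 698.74 = 2480.45
link = 2533.21/2480.45 = 1.021270
Link 1998→1999:
ΣP(1999)Q(1998) = 0.24×262 + 76.65×29 + 16.93×74 = 62.88 + 2222.85 + 1252.82 = 3538.55
ΣP(1998)Q(1998) = 0.23×262 + 70.18×29 + 13.67×74 = 60.26 + 2035.22 + 1011.58 = 3107.06
link = 3538.55/3107.06 = 1.138874
Chained index = 100 × 1.126878 × 1.021270 × 1.138874 = 131.0670

131.07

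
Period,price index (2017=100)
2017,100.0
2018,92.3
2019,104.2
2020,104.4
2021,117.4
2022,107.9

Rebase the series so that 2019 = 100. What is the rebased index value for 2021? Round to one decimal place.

112.7

Rebased(2021) = 117.4 / 104.2 × 100 = 112.6679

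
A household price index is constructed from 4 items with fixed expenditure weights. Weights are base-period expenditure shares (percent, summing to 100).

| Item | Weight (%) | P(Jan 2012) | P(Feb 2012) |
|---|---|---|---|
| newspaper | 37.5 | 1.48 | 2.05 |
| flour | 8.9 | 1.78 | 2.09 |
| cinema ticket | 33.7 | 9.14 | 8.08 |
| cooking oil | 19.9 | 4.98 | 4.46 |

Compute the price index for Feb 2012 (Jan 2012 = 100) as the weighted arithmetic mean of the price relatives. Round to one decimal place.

newspaper: 37.5 × (2.05/1.48) = 37.5 × 1.385135 = 51.9426
flour: 8.9 × (2.09/1.78) = 8.9 × 1.174157 = 10.4500
cinema ticket: 33.7 × (8.08/9.14) = 33.7 × 0.884026 = 29.7917
cooking oil: 19.9 × (4.46/4.98) = 19.9 × 0.895582 = 17.8221
Index = Σ wᵢ·(p₁ᵢ/p₀ᵢ) = 51.9426 + 10.4500 + 29.7917 + 17.8221 = 110.0063

110.0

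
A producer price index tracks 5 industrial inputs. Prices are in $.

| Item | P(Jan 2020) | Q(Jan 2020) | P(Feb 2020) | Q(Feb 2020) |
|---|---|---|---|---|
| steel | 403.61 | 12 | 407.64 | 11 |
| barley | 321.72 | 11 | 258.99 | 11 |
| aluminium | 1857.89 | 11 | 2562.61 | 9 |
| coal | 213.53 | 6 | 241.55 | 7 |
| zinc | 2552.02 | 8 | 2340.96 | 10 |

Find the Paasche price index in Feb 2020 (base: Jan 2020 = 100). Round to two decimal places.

107.31

Paasche price index uses current-period quantities as weights.
ΣP(Feb 2020)·Q(Feb 2020) = 407.64×11 + 258.99×11 + 2562.61×9 + 241.55×7 + 2340.96×10 = 4484.04 + 2848.89 + 23063.49 + 1690.85 + 23409.6 = 55496.87
ΣP(Jan 2020)·Q(Feb 2020) = 403.61×11 + 321.72×11 + 1857.89×9 + 213.53×7 + 2552.02×10 = 4439.71 + 3538.92 + 16721.01 + 1494.71 + 25520.2 = 51714.55
Index = 55496.87 / 51714.55 × 100 = 107.3138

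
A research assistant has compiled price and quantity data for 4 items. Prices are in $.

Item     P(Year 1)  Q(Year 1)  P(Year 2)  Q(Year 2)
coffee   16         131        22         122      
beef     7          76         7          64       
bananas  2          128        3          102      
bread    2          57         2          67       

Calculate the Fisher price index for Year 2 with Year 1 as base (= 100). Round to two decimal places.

Laspeyres component (base-period weights):
ΣP(Year 2)Q(Year 1) = 22×131 + 7×76 + 3×128 + 2×57 = 2882 + 532 + 384 + 114 = 3912
ΣP(Year 1)Q(Year 1) = 16×131 + 7×76 + 2×128 + 2×57 = 2096 + 532 + 256 + 114 = 2998
L = 3912 / 2998 × 100 = 130.4870
Paasche component (current-period weights):
ΣP(Year 2)Q(Year 2) = 22×122 + 7×64 + 3×102 + 2×67 = 2684 + 448 + 306 + 134 = 3572
ΣP(Year 1)Q(Year 2) = 16×122 + 7×64 + 2×102 + 2×67 = 1952 + 448 + 204 + 134 = 2738
P = 3572 / 2738 × 100 = 130.4602
Fisher = √(L × P) = √(130.4870 × 130.4602) = 130.4736

130.47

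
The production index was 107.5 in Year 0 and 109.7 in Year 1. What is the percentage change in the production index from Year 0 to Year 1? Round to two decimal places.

2.05%

Change = (109.7 − 107.5) / 107.5 × 100
       = 2.2 / 107.5 × 100 = 2.0465%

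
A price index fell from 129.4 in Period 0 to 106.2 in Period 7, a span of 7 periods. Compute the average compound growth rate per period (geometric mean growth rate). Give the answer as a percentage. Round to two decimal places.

-2.78%

Growth factor = (106.2/129.4)^(1/7) = (0.820711)^(1/7) = 0.972168
Growth rate = 0.972168 − 1 = -0.027832 = -2.7832%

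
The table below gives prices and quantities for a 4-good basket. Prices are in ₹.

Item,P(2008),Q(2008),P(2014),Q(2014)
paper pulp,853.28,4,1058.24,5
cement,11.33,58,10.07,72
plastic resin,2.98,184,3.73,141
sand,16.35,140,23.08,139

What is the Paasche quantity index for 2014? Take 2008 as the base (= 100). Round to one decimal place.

Paasche quantity index uses current-period prices as weights.
ΣP(2014)·Q(2014) = 1058.24×5 + 10.07×72 + 3.73×141 + 23.08×139 = 5291.2 + 725.04 + 525.93 + 3208.12 = 9750.29
ΣP(2014)·Q(2008) = 1058.24×4 + 10.07×58 + 3.73×184 + 23.08×140 = 4232.96 + 584.06 + 686.32 + 3231.2 = 8734.54
Index = 9750.29 / 8734.54 × 100 = 111.6291

111.6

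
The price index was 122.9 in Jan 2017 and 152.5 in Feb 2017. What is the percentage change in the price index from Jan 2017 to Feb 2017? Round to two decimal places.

24.08%

Change = (152.5 − 122.9) / 122.9 × 100
       = 29.6 / 122.9 × 100 = 24.0846%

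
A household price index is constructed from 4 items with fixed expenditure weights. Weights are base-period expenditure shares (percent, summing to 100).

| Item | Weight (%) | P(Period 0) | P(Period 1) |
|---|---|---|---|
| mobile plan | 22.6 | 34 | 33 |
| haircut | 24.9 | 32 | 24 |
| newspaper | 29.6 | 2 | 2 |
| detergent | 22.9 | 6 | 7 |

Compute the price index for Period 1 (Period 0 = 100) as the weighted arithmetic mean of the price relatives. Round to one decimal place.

96.9

mobile plan: 22.6 × (33/34) = 22.6 × 0.970588 = 21.9353
haircut: 24.9 × (24/32) = 24.9 × 0.750000 = 18.6750
newspaper: 29.6 × (2/2) = 29.6 × 1.000000 = 29.6000
detergent: 22.9 × (7/6) = 22.9 × 1.166667 = 26.7167
Index = Σ wᵢ·(p₁ᵢ/p₀ᵢ) = 21.9353 + 18.6750 + 29.6000 + 26.7167 = 96.9270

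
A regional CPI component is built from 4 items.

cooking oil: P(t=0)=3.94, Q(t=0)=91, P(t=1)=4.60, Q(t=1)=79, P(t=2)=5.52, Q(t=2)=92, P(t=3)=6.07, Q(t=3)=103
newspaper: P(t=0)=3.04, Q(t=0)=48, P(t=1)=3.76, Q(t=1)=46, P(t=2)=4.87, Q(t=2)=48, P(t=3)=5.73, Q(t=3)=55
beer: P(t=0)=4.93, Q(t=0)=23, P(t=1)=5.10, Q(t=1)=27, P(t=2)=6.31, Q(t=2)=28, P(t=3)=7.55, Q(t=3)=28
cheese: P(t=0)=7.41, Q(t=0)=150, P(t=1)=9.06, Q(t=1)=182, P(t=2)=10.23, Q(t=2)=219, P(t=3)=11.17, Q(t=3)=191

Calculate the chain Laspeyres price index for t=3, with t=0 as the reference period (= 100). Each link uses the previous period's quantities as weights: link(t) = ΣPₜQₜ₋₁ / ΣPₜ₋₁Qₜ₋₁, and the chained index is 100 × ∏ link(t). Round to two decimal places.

Link t=0→t=1:
ΣP(t=1)Q(t=0) = 4.60×91 + 3.76×48 + 5.10×23 + 9.06×150 = 418.6 + 180.48 + 117.3 + 1359 = 2075.38
ΣP(t=0)Q(t=0) = 3.94×91 + 3.04×48 + 4.93×23 + 7.41×150 = 358.54 + 145.92 + 113.39 + 1111.5 = 1729.35
link = 2075.38/1729.35 = 1.200093
Link t=1→t=2:
ΣP(t=2)Q(t=1) = 5.52×79 + 4.87×46 + 6.31×27 + 10.23×182 = 436.08 + 224.02 + 170.37 + 1861.86 = 2692.33
ΣP(t=1)Q(t=1) = 4.60×79 + 3.76×46 + 5.10×27 + 9.06×182 = 363.4 + 172.96 + 137.7 + 1648.92 = 2322.98
link = 2692.33/2322.98 = 1.158998
Link t=2→t=3:
ΣP(t=3)Q(t=2) = 6.07×92 + 5.73×48 + 7.55×28 + 11.17×219 = 558.44 + 275.04 + 211.4 + 2446.23 = 3491.11
ΣP(t=2)Q(t=2) = 5.52×92 + 4.87×48 + 6.31×28 + 10.23×219 = 507.84 + 233.76 + 176.68 + 2240.37 = 3158.65
link = 3491.11/3158.65 = 1.105254
Chained index = 100 × 1.200093 × 1.158998 × 1.105254 = 153.7303

153.73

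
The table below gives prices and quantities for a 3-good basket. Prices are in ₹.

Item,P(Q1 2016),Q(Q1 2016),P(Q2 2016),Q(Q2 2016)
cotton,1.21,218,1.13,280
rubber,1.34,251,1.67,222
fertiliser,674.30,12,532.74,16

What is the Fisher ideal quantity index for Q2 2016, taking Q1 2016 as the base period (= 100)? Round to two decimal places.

130.97

Laspeyres component (base-period weights):
ΣP(Q1 2016)Q(Q2 2016) = 1.21×280 + 1.34×222 + 674.30×16 = 338.8 + 297.48 + 10788.8 = 11425.08
ΣP(Q1 2016)Q(Q1 2016) = 1.21×218 + 1.34×251 + 674.30×12 = 263.78 + 336.34 + 8091.6 = 8691.72
L = 11425.08 / 8691.72 × 100 = 131.4479
Paasche component (current-period weights):
ΣP(Q2 2016)Q(Q2 2016) = 1.13×280 + 1.67×222 + 532.74×16 = 316.4 + 370.74 + 8523.84 = 9210.98
ΣP(Q2 2016)Q(Q1 2016) = 1.13×218 + 1.67×251 + 532.74×12 = 246.34 + 419.17 + 6392.88 = 7058.39
P = 9210.98 / 7058.39 × 100 = 130.4969
Fisher = √(L × P) = √(131.4479 × 130.4969) = 130.9715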